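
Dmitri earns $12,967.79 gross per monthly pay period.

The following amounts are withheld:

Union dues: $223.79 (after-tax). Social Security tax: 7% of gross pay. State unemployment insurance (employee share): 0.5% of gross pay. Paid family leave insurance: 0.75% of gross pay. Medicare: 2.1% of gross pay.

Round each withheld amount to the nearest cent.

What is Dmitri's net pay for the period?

$11,401.83

Social Security tax: $12,967.79 × 0.07 = $907.75
Medicare: $12,967.79 × 0.021 = $272.32
State unemployment insurance (employee share): $12,967.79 × 0.005 = $64.84
Paid family leave insurance: $12,967.79 × 0.0075 = $97.26
Union dues: $223.79
Total deductions = $907.75 + $272.32 + $64.84 + $97.26 + $223.79 = $1,565.96
Net pay = $12,967.79 − $1,565.96 = $11,401.83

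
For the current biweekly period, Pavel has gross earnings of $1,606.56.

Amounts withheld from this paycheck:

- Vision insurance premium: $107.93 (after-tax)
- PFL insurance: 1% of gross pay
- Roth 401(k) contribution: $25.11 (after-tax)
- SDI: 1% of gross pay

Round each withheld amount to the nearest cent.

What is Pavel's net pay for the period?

$1,441.38

PFL insurance: $1,606.56 × 0.01 = $16.07
SDI: $1,606.56 × 0.01 = $16.07
Roth 401(k) contribution: $25.11
Vision insurance premium: $107.93
Total deductions = $16.07 + $16.07 + $25.11 + $107.93 = $165.18
Net pay = $1,606.56 − $165.18 = $1,441.38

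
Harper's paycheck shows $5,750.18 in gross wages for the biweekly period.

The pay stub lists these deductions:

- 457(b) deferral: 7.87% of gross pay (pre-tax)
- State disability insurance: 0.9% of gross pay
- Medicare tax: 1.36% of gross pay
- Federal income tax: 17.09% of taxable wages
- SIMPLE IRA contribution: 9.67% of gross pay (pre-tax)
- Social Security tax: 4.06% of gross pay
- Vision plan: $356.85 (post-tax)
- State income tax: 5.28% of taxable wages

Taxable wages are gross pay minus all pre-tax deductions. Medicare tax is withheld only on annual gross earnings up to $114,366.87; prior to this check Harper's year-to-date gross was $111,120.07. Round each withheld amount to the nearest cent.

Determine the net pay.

SIMPLE IRA contribution: $5,750.18 × 0.0967 = $556.04
457(b) deferral: $5,750.18 × 0.0787 = $452.54
Pre-tax total = $556.04 + $452.54 = $1,008.58
Taxable wages = $5,750.18 − $1,008.58 = $4,741.60
State income tax: $4,741.60 × 0.0528 = $250.36
Federal income tax: $4,741.60 × 0.1709 = $810.34
Social Security tax: $5,750.18 × 0.0406 = $233.46
Medicare tax: only $114,366.87 − $111,120.07 = $3,246.80 of this check is subject → $3,246.80 × 0.0136 = $44.16
State disability insurance: $5,750.18 × 0.009 = $51.75
Vision plan: $356.85
Total deductions = $556.04 + $452.54 + $250.36 + $810.34 + $233.46 + $44.16 + $51.75 + $356.85 = $2,755.50
Net pay = $5,750.18 − $2,755.50 = $2,994.68

$2,994.68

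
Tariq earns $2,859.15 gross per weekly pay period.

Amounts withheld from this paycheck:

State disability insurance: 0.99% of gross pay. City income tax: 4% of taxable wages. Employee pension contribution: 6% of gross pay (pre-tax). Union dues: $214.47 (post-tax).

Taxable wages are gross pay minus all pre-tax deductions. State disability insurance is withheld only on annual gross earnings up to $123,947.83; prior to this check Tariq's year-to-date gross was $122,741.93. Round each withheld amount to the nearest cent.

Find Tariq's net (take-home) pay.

Employee pension contribution: $2,859.15 × 0.06 = $171.55
Taxable wages = $2,859.15 − $171.55 = $2,687.60
City income tax: $2,687.60 × 0.04 = $107.50
State disability insurance: only $123,947.83 − $122,741.93 = $1,205.90 of this check is subject → $1,205.90 × 0.0099 = $11.94
Union dues: $214.47
Total deductions = $171.55 + $107.50 + $11.94 + $214.47 = $505.46
Net pay = $2,859.15 − $505.46 = $2,353.69

$2,353.69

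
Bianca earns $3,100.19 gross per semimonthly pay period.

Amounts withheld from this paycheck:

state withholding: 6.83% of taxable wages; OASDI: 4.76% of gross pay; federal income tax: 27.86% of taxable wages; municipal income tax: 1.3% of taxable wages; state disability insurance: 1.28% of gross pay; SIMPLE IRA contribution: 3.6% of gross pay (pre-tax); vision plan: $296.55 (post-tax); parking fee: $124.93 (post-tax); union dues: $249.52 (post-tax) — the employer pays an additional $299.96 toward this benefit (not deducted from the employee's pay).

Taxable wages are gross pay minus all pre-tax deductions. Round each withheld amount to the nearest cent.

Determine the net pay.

$1,054.74

SIMPLE IRA contribution: $3,100.19 × 0.036 = $111.61
Taxable wages = $3,100.19 − $111.61 = $2,988.58
Federal income tax: $2,988.58 × 0.2786 = $832.62
State withholding: $2,988.58 × 0.0683 = $204.12
Municipal income tax: $2,988.58 × 0.013 = $38.85
State disability insurance: $3,100.19 × 0.0128 = $39.68
OASDI: $3,100.19 × 0.0476 = $147.57
Union dues: $249.52
Vision plan: $296.55
Parking fee: $124.93
(Employer's $299.96 toward union dues is not withheld from the employee.)
Total deductions = $111.61 + $832.62 + $204.12 + $38.85 + $39.68 + $147.57 + $249.52 + $296.55 + $124.93 = $2,045.45
Net pay = $3,100.19 − $2,045.45 = $1,054.74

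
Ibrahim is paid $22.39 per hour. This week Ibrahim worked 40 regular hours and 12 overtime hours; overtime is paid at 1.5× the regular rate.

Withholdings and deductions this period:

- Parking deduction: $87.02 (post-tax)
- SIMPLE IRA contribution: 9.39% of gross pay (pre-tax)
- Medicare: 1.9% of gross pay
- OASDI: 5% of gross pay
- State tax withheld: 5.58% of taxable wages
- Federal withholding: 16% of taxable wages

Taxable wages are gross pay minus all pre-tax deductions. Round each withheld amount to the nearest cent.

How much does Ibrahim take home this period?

$746.13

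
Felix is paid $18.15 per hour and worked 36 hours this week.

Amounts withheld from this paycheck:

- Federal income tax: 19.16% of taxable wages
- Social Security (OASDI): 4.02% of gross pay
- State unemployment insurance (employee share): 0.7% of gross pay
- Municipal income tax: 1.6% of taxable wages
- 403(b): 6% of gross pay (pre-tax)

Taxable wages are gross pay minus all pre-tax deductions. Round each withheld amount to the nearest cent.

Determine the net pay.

Gross pay: 36 × $18.15 = $653.40
403(b): $653.40 × 0.06 = $39.20
Taxable wages = $653.40 − $39.20 = $614.20
Federal income tax: $614.20 × 0.1916 = $117.68
Municipal income tax: $614.20 × 0.016 = $9.83
State unemployment insurance (employee share): $653.40 × 0.007 = $4.57
Social Security (OASDI): $653.40 × 0.0402 = $26.27
Total deductions = $39.20 + $117.68 + $9.83 + $4.57 + $26.27 = $197.55
Net pay = $653.40 − $197.55 = $455.85

$455.85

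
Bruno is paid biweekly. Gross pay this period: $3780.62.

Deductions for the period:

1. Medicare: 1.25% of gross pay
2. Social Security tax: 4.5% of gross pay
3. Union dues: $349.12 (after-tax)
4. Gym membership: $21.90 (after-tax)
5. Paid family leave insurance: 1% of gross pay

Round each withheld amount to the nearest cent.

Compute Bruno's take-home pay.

$3154.40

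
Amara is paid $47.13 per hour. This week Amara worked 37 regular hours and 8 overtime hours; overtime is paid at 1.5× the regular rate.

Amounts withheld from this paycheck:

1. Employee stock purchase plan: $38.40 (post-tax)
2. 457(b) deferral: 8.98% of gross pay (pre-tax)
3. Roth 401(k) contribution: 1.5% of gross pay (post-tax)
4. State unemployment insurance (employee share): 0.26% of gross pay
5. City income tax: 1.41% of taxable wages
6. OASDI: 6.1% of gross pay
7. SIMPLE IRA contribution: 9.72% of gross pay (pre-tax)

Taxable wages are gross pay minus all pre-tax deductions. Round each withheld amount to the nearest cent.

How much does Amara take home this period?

$1,631.14

Regular pay: 37 × $47.13 = $1,743.81
Overtime pay: 8 × $47.13 × 1.5 = $565.56
Gross pay = $1,743.81 + $565.56 = $2,309.37
SIMPLE IRA contribution: $2,309.37 × 0.0972 = $224.47
457(b) deferral: $2,309.37 × 0.0898 = $207.38
Pre-tax total = $224.47 + $207.38 = $431.85
Taxable wages = $2,309.37 − $431.85 = $1,877.52
City income tax: $1,877.52 × 0.0141 = $26.47
State unemployment insurance (employee share): $2,309.37 × 0.0026 = $6.00
OASDI: $2,309.37 × 0.061 = $140.87
Roth 401(k) contribution: $2,309.37 × 0.015 = $34.64
Employee stock purchase plan: $38.40
Total deductions = $224.47 + $207.38 + $26.47 + $6.00 + $140.87 + $34.64 + $38.40 = $678.23
Net pay = $2,309.37 − $678.23 = $1,631.14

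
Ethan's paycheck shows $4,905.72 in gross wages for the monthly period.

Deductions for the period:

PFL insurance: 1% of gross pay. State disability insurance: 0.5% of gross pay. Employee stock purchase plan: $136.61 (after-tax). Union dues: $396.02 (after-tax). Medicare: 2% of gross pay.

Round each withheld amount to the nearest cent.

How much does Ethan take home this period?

PFL insurance: $4,905.72 × 0.01 = $49.06
State disability insurance: $4,905.72 × 0.005 = $24.53
Medicare: $4,905.72 × 0.02 = $98.11
Employee stock purchase plan: $136.61
Union dues: $396.02
Total deductions = $49.06 + $24.53 + $98.11 + $136.61 + $396.02 = $704.33
Net pay = $4,905.72 − $704.33 = $4,201.39

$4,201.39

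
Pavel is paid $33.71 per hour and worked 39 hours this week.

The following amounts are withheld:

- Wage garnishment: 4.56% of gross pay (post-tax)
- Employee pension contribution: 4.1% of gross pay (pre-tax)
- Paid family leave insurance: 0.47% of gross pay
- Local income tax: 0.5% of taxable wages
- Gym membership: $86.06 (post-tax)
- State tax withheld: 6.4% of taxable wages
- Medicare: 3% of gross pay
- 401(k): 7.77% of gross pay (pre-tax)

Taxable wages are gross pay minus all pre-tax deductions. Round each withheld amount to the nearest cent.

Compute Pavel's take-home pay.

$887.07

Gross pay: 39 × $33.71 = $1,314.69
401(k): $1,314.69 × 0.0777 = $102.15
Employee pension contribution: $1,314.69 × 0.041 = $53.90
Pre-tax total = $102.15 + $53.90 = $156.05
Taxable wages = $1,314.69 − $156.05 = $1,158.64
Local income tax: $1,158.64 × 0.005 = $5.79
State tax withheld: $1,158.64 × 0.064 = $74.15
Paid family leave insurance: $1,314.69 × 0.0047 = $6.18
Medicare: $1,314.69 × 0.03 = $39.44
Gym membership: $86.06
Wage garnishment: $1,314.69 × 0.0456 = $59.95
Total deductions = $102.15 + $53.90 + $5.79 + $74.15 + $6.18 + $39.44 + $86.06 + $59.95 = $427.62
Net pay = $1,314.69 − $427.62 = $887.07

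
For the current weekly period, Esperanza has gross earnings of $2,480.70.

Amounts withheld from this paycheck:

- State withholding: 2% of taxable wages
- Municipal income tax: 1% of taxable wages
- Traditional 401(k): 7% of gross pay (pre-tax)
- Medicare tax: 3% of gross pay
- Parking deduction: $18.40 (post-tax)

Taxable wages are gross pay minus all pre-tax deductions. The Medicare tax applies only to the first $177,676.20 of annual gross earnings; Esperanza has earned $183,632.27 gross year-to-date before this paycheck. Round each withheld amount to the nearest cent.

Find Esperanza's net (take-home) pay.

Traditional 401(k): $2,480.70 × 0.07 = $173.65
Taxable wages = $2,480.70 − $173.65 = $2,307.05
Municipal income tax: $2,307.05 × 0.01 = $23.07
State withholding: $2,307.05 × 0.02 = $46.14
Medicare tax: annual cap $177,676.20 already reached (YTD $183,632.27), so $0.00
Parking deduction: $18.40
Total deductions = $173.65 + $23.07 + $46.14 + $0.00 + $18.40 = $261.26
Net pay = $2,480.70 − $261.26 = $2,219.44

$2,219.44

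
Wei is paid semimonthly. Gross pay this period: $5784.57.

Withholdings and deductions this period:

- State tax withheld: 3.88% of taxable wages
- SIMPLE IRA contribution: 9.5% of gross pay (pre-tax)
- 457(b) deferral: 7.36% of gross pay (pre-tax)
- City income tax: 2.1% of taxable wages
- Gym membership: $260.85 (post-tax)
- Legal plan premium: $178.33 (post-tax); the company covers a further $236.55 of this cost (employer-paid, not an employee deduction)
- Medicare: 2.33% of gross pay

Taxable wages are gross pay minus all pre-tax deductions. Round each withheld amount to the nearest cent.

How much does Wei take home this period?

$3947.74

457(b) deferral: $5784.57 × 0.0736 = $425.74
SIMPLE IRA contribution: $5784.57 × 0.095 = $549.53
Pre-tax total = $425.74 + $549.53 = $975.27
Taxable wages = $5784.57 − $975.27 = $4809.30
State tax withheld: $4809.30 × 0.0388 = $186.60
City income tax: $4809.30 × 0.021 = $101.00
Medicare: $5784.57 × 0.0233 = $134.78
Legal plan premium: $178.33
Gym membership: $260.85
(Employer's $236.55 toward legal plan premium is not withheld from the employee.)
Total deductions = $425.74 + $549.53 + $186.60 + $101.00 + $134.78 + $178.33 + $260.85 = $1836.83
Net pay = $5784.57 − $1836.83 = $3947.74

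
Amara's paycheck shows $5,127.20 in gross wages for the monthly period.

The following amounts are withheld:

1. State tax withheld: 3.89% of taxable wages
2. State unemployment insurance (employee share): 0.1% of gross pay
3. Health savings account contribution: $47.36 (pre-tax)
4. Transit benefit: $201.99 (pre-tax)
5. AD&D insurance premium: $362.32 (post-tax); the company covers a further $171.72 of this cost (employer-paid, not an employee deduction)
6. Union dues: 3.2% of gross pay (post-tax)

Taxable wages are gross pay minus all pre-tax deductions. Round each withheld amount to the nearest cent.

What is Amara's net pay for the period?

$4,156.58

Transit benefit: $201.99
Health savings account contribution: $47.36
Pre-tax total = $201.99 + $47.36 = $249.35
Taxable wages = $5,127.20 − $249.35 = $4,877.85
State tax withheld: $4,877.85 × 0.0389 = $189.75
State unemployment insurance (employee share): $5,127.20 × 0.001 = $5.13
Union dues: $5,127.20 × 0.032 = $164.07
AD&D insurance premium: $362.32
(Employer's $171.72 toward AD&D insurance premium is not withheld from the employee.)
Total deductions = $201.99 + $47.36 + $189.75 + $5.13 + $164.07 + $362.32 = $970.62
Net pay = $5,127.20 − $970.62 = $4,156.58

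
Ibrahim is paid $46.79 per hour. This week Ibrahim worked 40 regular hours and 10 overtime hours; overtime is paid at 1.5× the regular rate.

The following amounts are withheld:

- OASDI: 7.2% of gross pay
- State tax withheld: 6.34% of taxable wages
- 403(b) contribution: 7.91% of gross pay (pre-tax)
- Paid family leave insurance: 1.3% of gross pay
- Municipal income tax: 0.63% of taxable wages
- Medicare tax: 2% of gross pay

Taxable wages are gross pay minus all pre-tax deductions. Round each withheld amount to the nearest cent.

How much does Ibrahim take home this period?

Regular pay: 40 × $46.79 = $1,871.60
Overtime pay: 10 × $46.79 × 1.5 = $701.85
Gross pay = $1,871.60 + $701.85 = $2,573.45
403(b) contribution: $2,573.45 × 0.0791 = $203.56
Taxable wages = $2,573.45 − $203.56 = $2,369.89
Municipal income tax: $2,369.89 × 0.0063 = $14.93
State tax withheld: $2,369.89 × 0.0634 = $150.25
OASDI: $2,573.45 × 0.072 = $185.29
Medicare tax: $2,573.45 × 0.02 = $51.47
Paid family leave insurance: $2,573.45 × 0.013 = $33.45
Total deductions = $203.56 + $14.93 + $150.25 + $185.29 + $51.47 + $33.45 = $638.95
Net pay = $2,573.45 − $638.95 = $1,934.50

$1,934.50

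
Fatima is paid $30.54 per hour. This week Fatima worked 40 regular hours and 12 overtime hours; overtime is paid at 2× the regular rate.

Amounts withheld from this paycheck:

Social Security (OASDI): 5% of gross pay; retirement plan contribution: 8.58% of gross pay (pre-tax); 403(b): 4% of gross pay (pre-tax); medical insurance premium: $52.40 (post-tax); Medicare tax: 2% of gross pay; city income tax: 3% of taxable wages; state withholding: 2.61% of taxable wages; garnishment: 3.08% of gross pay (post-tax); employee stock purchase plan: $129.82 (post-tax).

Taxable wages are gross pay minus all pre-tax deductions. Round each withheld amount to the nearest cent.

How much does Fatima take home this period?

$1233.58

Regular pay: 40 × $30.54 = $1221.60
Overtime pay: 12 × $30.54 × 2 = $732.96
Gross pay = $1221.60 + $732.96 = $1954.56
Retirement plan contribution: $1954.56 × 0.0858 = $167.70
403(b): $1954.56 × 0.04 = $78.18
Pre-tax total = $167.70 + $78.18 = $245.88
Taxable wages = $1954.56 − $245.88 = $1708.68
State withholding: $1708.68 × 0.0261 = $44.60
City income tax: $1708.68 × 0.03 = $51.26
Medicare tax: $1954.56 × 0.02 = $39.09
Social Security (OASDI): $1954.56 × 0.05 = $97.73
Employee stock purchase plan: $129.82
Garnishment: $1954.56 × 0.0308 = $60.20
Medical insurance premium: $52.40
Total deductions = $167.70 + $78.18 + $44.60 + $51.26 + $39.09 + $97.73 + $129.82 + $60.20 + $52.40 = $720.98
Net pay = $1954.56 − $720.98 = $1233.58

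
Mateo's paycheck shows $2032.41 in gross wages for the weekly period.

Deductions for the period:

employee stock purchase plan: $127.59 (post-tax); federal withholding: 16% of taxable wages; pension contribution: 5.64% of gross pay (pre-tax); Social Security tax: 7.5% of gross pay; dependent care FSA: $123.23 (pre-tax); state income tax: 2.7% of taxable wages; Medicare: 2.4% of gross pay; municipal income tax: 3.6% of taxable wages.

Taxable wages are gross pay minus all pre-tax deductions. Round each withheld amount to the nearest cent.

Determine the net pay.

$1065.57

Pension contribution: $2032.41 × 0.0564 = $114.63
Dependent care FSA: $123.23
Pre-tax total = $114.63 + $123.23 = $237.86
Taxable wages = $2032.41 − $237.86 = $1794.55
Municipal income tax: $1794.55 × 0.036 = $64.60
State income tax: $1794.55 × 0.027 = $48.45
Federal withholding: $1794.55 × 0.16 = $287.13
Medicare: $2032.41 × 0.024 = $48.78
Social Security tax: $2032.41 × 0.075 = $152.43
Employee stock purchase plan: $127.59
Total deductions = $114.63 + $123.23 + $64.60 + $48.45 + $287.13 + $48.78 + $152.43 + $127.59 = $966.84
Net pay = $2032.41 − $966.84 = $1065.57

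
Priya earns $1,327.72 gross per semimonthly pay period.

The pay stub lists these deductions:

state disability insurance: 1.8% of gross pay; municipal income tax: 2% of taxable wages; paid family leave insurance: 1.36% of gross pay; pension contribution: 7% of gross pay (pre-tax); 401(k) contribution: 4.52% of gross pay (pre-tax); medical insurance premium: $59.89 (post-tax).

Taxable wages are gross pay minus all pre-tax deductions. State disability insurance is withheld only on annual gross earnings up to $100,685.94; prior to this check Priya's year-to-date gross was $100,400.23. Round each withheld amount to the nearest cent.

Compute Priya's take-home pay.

$1,068.18

401(k) contribution: $1,327.72 × 0.0452 = $60.01
Pension contribution: $1,327.72 × 0.07 = $92.94
Pre-tax total = $60.01 + $92.94 = $152.95
Taxable wages = $1,327.72 − $152.95 = $1,174.77
Municipal income tax: $1,174.77 × 0.02 = $23.50
State disability insurance: only $100,685.94 − $100,400.23 = $285.71 of this check is subject → $285.71 × 0.018 = $5.14
Paid family leave insurance: $1,327.72 × 0.0136 = $18.06
Medical insurance premium: $59.89
Total deductions = $60.01 + $92.94 + $23.50 + $5.14 + $18.06 + $59.89 = $259.54
Net pay = $1,327.72 − $259.54 = $1,068.18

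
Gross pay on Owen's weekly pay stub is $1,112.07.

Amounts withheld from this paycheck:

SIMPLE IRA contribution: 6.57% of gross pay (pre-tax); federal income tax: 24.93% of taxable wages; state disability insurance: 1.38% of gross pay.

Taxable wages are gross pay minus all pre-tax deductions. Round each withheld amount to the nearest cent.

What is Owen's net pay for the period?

$764.63

SIMPLE IRA contribution: $1,112.07 × 0.0657 = $73.06
Taxable wages = $1,112.07 − $73.06 = $1,039.01
Federal income tax: $1,039.01 × 0.2493 = $259.03
State disability insurance: $1,112.07 × 0.0138 = $15.35
Total deductions = $73.06 + $259.03 + $15.35 = $347.44
Net pay = $1,112.07 − $347.44 = $764.63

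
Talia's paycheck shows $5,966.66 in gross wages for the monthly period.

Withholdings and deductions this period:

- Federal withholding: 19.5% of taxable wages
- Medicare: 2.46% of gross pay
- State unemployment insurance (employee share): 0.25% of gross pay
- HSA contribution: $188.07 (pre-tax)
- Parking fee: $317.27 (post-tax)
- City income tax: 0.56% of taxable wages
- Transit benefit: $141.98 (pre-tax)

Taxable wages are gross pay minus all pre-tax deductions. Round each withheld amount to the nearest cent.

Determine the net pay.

HSA contribution: $188.07
Transit benefit: $141.98
Pre-tax total = $188.07 + $141.98 = $330.05
Taxable wages = $5,966.66 − $330.05 = $5,636.61
Federal withholding: $5,636.61 × 0.195 = $1,099.14
City income tax: $5,636.61 × 0.0056 = $31.57
State unemployment insurance (employee share): $5,966.66 × 0.0025 = $14.92
Medicare: $5,966.66 × 0.0246 = $146.78
Parking fee: $317.27
Total deductions = $188.07 + $141.98 + $1,099.14 + $31.57 + $14.92 + $146.78 + $317.27 = $1,939.73
Net pay = $5,966.66 − $1,939.73 = $4,026.93

$4,026.93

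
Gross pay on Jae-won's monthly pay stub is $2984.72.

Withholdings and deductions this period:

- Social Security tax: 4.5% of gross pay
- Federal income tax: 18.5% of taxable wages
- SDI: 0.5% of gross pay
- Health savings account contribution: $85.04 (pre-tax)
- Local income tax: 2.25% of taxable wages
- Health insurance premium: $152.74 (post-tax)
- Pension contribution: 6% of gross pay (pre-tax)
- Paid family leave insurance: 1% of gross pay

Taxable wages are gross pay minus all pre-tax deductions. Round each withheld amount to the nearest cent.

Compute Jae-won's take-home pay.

Health savings account contribution: $85.04
Pension contribution: $2984.72 × 0.06 = $179.08
Pre-tax total = $85.04 + $179.08 = $264.12
Taxable wages = $2984.72 − $264.12 = $2720.60
Federal income tax: $2720.60 × 0.185 = $503.31
Local income tax: $2720.60 × 0.0225 = $61.21
SDI: $2984.72 × 0.005 = $14.92
Paid family leave insurance: $2984.72 × 0.01 = $29.85
Social Security tax: $2984.72 × 0.045 = $134.31
Health insurance premium: $152.74
Total deductions = $85.04 + $179.08 + $503.31 + $61.21 + $14.92 + $29.85 + $134.31 + $152.74 = $1160.46
Net pay = $2984.72 − $1160.46 = $1824.26

$1824.26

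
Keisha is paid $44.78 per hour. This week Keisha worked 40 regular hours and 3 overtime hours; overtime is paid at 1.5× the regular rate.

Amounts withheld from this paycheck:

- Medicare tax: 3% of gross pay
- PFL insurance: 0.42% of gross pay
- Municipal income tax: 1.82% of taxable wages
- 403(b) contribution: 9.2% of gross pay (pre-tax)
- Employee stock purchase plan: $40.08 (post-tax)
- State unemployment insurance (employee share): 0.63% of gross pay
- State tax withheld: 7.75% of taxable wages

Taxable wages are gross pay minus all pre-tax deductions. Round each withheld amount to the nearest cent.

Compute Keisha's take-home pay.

Regular pay: 40 × $44.78 = $1,791.20
Overtime pay: 3 × $44.78 × 1.5 = $201.51
Gross pay = $1,791.20 + $201.51 = $1,992.71
403(b) contribution: $1,992.71 × 0.092 = $183.33
Taxable wages = $1,992.71 − $183.33 = $1,809.38
State tax withheld: $1,809.38 × 0.0775 = $140.23
Municipal income tax: $1,809.38 × 0.0182 = $32.93
Medicare tax: $1,992.71 × 0.03 = $59.78
State unemployment insurance (employee share): $1,992.71 × 0.0063 = $12.55
PFL insurance: $1,992.71 × 0.0042 = $8.37
Employee stock purchase plan: $40.08
Total deductions = $183.33 + $140.23 + $32.93 + $59.78 + $12.55 + $8.37 + $40.08 = $477.27
Net pay = $1,992.71 − $477.27 = $1,515.44

$1,515.44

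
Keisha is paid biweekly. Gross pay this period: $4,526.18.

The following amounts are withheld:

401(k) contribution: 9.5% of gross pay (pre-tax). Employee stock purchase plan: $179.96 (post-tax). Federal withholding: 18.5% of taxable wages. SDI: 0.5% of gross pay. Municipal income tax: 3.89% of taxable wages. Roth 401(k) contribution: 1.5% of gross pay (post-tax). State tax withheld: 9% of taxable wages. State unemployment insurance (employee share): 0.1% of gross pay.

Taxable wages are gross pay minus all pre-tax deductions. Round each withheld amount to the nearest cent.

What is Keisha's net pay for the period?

401(k) contribution: $4,526.18 × 0.095 = $429.99
Taxable wages = $4,526.18 − $429.99 = $4,096.19
Federal withholding: $4,096.19 × 0.185 = $757.80
Municipal income tax: $4,096.19 × 0.0389 = $159.34
State tax withheld: $4,096.19 × 0.09 = $368.66
SDI: $4,526.18 × 0.005 = $22.63
State unemployment insurance (employee share): $4,526.18 × 0.001 = $4.53
Employee stock purchase plan: $179.96
Roth 401(k) contribution: $4,526.18 × 0.015 = $67.89
Total deductions = $429.99 + $757.80 + $159.34 + $368.66 + $22.63 + $4.53 + $179.96 + $67.89 = $1,990.80
Net pay = $4,526.18 − $1,990.80 = $2,535.38

$2,535.38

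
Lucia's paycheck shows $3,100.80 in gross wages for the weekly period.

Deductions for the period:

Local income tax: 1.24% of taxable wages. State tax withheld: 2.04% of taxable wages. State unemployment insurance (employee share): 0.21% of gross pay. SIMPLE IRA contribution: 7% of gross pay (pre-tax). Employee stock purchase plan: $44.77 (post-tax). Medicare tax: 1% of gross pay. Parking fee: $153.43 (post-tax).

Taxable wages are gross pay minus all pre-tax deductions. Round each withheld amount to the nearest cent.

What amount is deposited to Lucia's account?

SIMPLE IRA contribution: $3,100.80 × 0.07 = $217.06
Taxable wages = $3,100.80 − $217.06 = $2,883.74
Local income tax: $2,883.74 × 0.0124 = $35.76
State tax withheld: $2,883.74 × 0.0204 = $58.83
State unemployment insurance (employee share): $3,100.80 × 0.0021 = $6.51
Medicare tax: $3,100.80 × 0.01 = $31.01
Parking fee: $153.43
Employee stock purchase plan: $44.77
Total deductions = $217.06 + $35.76 + $58.83 + $6.51 + $31.01 + $153.43 + $44.77 = $547.37
Net pay = $3,100.80 − $547.37 = $2,553.43

$2,553.43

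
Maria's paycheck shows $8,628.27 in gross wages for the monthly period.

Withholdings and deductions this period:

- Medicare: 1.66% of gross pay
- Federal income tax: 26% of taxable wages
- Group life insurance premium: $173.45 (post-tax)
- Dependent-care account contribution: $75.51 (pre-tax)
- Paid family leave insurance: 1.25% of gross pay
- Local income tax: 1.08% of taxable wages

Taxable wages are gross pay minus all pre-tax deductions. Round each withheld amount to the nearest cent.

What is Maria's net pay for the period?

$5,812.14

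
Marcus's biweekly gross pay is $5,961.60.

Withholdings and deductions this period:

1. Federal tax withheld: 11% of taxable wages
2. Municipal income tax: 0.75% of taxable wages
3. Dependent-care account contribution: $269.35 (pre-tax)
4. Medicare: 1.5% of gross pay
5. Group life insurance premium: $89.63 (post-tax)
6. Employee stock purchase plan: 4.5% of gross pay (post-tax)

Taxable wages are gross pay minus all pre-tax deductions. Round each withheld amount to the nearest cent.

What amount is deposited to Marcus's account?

$4,576.09

Dependent-care account contribution: $269.35
Taxable wages = $5,961.60 − $269.35 = $5,692.25
Federal tax withheld: $5,692.25 × 0.11 = $626.15
Municipal income tax: $5,692.25 × 0.0075 = $42.69
Medicare: $5,961.60 × 0.015 = $89.42
Employee stock purchase plan: $5,961.60 × 0.045 = $268.27
Group life insurance premium: $89.63
Total deductions = $269.35 + $626.15 + $42.69 + $89.42 + $268.27 + $89.63 = $1,385.51
Net pay = $5,961.60 − $1,385.51 = $4,576.09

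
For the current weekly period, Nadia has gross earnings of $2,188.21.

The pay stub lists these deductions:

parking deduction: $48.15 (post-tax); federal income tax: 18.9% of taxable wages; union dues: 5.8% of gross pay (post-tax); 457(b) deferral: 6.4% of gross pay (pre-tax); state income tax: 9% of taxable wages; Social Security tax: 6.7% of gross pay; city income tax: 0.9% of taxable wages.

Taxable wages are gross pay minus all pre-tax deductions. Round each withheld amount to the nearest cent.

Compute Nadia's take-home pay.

$1,136.62

457(b) deferral: $2,188.21 × 0.064 = $140.05
Taxable wages = $2,188.21 − $140.05 = $2,048.16
City income tax: $2,048.16 × 0.009 = $18.43
Federal income tax: $2,048.16 × 0.189 = $387.10
State income tax: $2,048.16 × 0.09 = $184.33
Social Security tax: $2,188.21 × 0.067 = $146.61
Union dues: $2,188.21 × 0.058 = $126.92
Parking deduction: $48.15
Total deductions = $140.05 + $18.43 + $387.10 + $184.33 + $146.61 + $126.92 + $48.15 = $1,051.59
Net pay = $2,188.21 − $1,051.59 = $1,136.62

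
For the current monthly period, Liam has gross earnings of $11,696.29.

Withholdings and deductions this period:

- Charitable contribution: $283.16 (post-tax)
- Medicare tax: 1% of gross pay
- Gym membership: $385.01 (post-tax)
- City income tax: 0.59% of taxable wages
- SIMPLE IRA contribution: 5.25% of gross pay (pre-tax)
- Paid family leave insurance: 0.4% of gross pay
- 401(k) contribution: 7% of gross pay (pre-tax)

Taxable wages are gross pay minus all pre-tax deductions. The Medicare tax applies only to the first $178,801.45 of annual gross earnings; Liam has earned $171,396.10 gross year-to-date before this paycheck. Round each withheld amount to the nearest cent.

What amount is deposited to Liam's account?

SIMPLE IRA contribution: $11,696.29 × 0.0525 = $614.06
401(k) contribution: $11,696.29 × 0.07 = $818.74
Pre-tax total = $614.06 + $818.74 = $1,432.80
Taxable wages = $11,696.29 − $1,432.80 = $10,263.49
City income tax: $10,263.49 × 0.0059 = $60.55
Medicare tax: only $178,801.45 − $171,396.10 = $7,405.35 of this check is subject → $7,405.35 × 0.01 = $74.05
Paid family leave insurance: $11,696.29 × 0.004 = $46.79
Charitable contribution: $283.16
Gym membership: $385.01
Total deductions = $614.06 + $818.74 + $60.55 + $74.05 + $46.79 + $283.16 + $385.01 = $2,282.36
Net pay = $11,696.29 − $2,282.36 = $9,413.93

$9,413.93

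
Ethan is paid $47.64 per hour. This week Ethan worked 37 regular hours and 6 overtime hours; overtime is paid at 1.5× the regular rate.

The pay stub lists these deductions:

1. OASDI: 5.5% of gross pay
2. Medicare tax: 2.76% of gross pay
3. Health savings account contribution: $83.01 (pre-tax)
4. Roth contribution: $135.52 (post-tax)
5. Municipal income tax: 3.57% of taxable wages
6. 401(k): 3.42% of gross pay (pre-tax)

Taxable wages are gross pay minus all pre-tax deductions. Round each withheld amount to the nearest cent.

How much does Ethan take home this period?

Regular pay: 37 × $47.64 = $1,762.68
Overtime pay: 6 × $47.64 × 1.5 = $428.76
Gross pay = $1,762.68 + $428.76 = $2,191.44
401(k): $2,191.44 × 0.0342 = $74.95
Health savings account contribution: $83.01
Pre-tax total = $74.95 + $83.01 = $157.96
Taxable wages = $2,191.44 − $157.96 = $2,033.48
Municipal income tax: $2,033.48 × 0.0357 = $72.60
Medicare tax: $2,191.44 × 0.0276 = $60.48
OASDI: $2,191.44 × 0.055 = $120.53
Roth contribution: $135.52
Total deductions = $74.95 + $83.01 + $72.60 + $60.48 + $120.53 + $135.52 = $547.09
Net pay = $2,191.44 − $547.09 = $1,644.35

$1,644.35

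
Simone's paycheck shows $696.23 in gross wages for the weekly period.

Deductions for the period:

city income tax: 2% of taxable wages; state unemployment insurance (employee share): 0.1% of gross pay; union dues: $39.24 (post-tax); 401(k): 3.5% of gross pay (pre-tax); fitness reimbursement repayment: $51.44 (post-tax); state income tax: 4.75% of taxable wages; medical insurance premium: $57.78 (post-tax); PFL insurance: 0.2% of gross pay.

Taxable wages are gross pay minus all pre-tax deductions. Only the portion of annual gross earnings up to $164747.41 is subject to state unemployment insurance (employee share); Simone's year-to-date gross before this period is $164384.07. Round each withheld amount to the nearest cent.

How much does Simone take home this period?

$476.30

401(k): $696.23 × 0.035 = $24.37
Taxable wages = $696.23 − $24.37 = $671.86
City income tax: $671.86 × 0.02 = $13.44
State income tax: $671.86 × 0.0475 = $31.91
State unemployment insurance (employee share): only $164747.41 − $164384.07 = $363.34 of this check is subject → $363.34 × 0.001 = $0.36
PFL insurance: $696.23 × 0.002 = $1.39
Medical insurance premium: $57.78
Union dues: $39.24
Fitness reimbursement repayment: $51.44
Total deductions = $24.37 + $13.44 + $31.91 + $0.36 + $1.39 + $57.78 + $39.24 + $51.44 = $219.93
Net pay = $696.23 − $219.93 = $476.30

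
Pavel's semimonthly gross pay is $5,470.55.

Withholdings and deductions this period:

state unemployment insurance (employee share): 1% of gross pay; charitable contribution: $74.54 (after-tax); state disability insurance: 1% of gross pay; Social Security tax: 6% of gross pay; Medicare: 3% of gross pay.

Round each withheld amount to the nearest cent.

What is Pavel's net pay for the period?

State unemployment insurance (employee share): $5,470.55 × 0.01 = $54.71
Social Security tax: $5,470.55 × 0.06 = $328.23
Medicare: $5,470.55 × 0.03 = $164.12
State disability insurance: $5,470.55 × 0.01 = $54.71
Charitable contribution: $74.54
Total deductions = $54.71 + $328.23 + $164.12 + $54.71 + $74.54 = $676.31
Net pay = $5,470.55 − $676.31 = $4,794.24

$4,794.24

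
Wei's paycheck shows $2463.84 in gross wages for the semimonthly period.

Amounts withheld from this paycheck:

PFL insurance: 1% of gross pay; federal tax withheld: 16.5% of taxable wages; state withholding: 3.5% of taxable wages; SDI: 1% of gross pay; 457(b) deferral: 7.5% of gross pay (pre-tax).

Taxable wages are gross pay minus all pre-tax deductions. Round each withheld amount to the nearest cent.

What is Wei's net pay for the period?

$1773.96

457(b) deferral: $2463.84 × 0.075 = $184.79
Taxable wages = $2463.84 − $184.79 = $2279.05
Federal tax withheld: $2279.05 × 0.165 = $376.04
State withholding: $2279.05 × 0.035 = $79.77
PFL insurance: $2463.84 × 0.01 = $24.64
SDI: $2463.84 × 0.01 = $24.64
Total deductions = $184.79 + $376.04 + $79.77 + $24.64 + $24.64 = $689.88
Net pay = $2463.84 − $689.88 = $1773.96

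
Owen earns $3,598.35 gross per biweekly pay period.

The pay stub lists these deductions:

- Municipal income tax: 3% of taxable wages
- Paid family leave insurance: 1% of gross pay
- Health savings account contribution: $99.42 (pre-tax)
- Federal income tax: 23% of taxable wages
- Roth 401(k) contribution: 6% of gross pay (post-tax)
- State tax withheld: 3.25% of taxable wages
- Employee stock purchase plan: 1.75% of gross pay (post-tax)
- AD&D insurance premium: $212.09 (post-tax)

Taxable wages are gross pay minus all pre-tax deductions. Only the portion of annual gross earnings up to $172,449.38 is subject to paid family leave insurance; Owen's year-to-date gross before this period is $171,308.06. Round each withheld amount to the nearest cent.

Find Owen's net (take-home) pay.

$1,973.12

Health savings account contribution: $99.42
Taxable wages = $3,598.35 − $99.42 = $3,498.93
Municipal income tax: $3,498.93 × 0.03 = $104.97
Federal income tax: $3,498.93 × 0.23 = $804.75
State tax withheld: $3,498.93 × 0.0325 = $113.72
Paid family leave insurance: only $172,449.38 − $171,308.06 = $1,141.32 of this check is subject → $1,141.32 × 0.01 = $11.41
Employee stock purchase plan: $3,598.35 × 0.0175 = $62.97
AD&D insurance premium: $212.09
Roth 401(k) contribution: $3,598.35 × 0.06 = $215.90
Total deductions = $99.42 + $104.97 + $804.75 + $113.72 + $11.41 + $62.97 + $212.09 + $215.90 = $1,625.23
Net pay = $3,598.35 − $1,625.23 = $1,973.12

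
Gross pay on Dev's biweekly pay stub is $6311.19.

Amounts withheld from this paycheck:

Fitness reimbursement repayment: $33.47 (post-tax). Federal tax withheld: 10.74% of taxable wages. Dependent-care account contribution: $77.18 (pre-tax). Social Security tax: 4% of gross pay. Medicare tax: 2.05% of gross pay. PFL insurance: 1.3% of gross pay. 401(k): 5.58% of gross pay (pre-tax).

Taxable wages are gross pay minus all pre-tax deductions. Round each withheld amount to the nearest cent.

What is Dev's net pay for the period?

401(k): $6311.19 × 0.0558 = $352.16
Dependent-care account contribution: $77.18
Pre-tax total = $352.16 + $77.18 = $429.34
Taxable wages = $6311.19 − $429.34 = $5881.85
Federal tax withheld: $5881.85 × 0.1074 = $631.71
PFL insurance: $6311.19 × 0.013 = $82.05
Medicare tax: $6311.19 × 0.0205 = $129.38
Social Security tax: $6311.19 × 0.04 = $252.45
Fitness reimbursement repayment: $33.47
Total deductions = $352.16 + $77.18 + $631.71 + $82.05 + $129.38 + $252.45 + $33.47 = $1558.40
Net pay = $6311.19 − $1558.40 = $4752.79

$4752.79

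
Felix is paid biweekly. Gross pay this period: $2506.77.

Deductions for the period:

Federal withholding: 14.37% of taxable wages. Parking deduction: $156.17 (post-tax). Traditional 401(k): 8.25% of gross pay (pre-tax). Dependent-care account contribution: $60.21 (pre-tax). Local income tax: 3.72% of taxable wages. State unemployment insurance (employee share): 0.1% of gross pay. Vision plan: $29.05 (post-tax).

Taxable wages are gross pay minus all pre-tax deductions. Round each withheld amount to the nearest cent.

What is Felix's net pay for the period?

Dependent-care account contribution: $60.21
Traditional 401(k): $2506.77 × 0.0825 = $206.81
Pre-tax total = $60.21 + $206.81 = $267.02
Taxable wages = $2506.77 − $267.02 = $2239.75
Federal withholding: $2239.75 × 0.1437 = $321.85
Local income tax: $2239.75 × 0.0372 = $83.32
State unemployment insurance (employee share): $2506.77 × 0.001 = $2.51
Vision plan: $29.05
Parking deduction: $156.17
Total deductions = $60.21 + $206.81 + $321.85 + $83.32 + $2.51 + $29.05 + $156.17 = $859.92
Net pay = $2506.77 − $859.92 = $1646.85

$1646.85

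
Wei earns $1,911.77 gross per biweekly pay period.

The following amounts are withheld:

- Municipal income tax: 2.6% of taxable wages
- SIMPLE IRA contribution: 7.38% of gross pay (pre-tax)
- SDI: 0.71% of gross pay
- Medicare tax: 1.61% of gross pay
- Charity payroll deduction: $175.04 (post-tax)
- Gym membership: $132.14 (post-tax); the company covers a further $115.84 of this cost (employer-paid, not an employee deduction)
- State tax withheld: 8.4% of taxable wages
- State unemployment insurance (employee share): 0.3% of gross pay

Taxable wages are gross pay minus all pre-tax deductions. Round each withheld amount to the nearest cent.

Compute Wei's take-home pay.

SIMPLE IRA contribution: $1,911.77 × 0.0738 = $141.09
Taxable wages = $1,911.77 − $141.09 = $1,770.68
Municipal income tax: $1,770.68 × 0.026 = $46.04
State tax withheld: $1,770.68 × 0.084 = $148.74
State unemployment insurance (employee share): $1,911.77 × 0.003 = $5.74
Medicare tax: $1,911.77 × 0.0161 = $30.78
SDI: $1,911.77 × 0.0071 = $13.57
Gym membership: $132.14
Charity payroll deduction: $175.04
(Employer's $115.84 toward gym membership is not withheld from the employee.)
Total deductions = $141.09 + $46.04 + $148.74 + $5.74 + $30.78 + $13.57 + $132.14 + $175.04 = $693.14
Net pay = $1,911.77 − $693.14 = $1,218.63

$1,218.63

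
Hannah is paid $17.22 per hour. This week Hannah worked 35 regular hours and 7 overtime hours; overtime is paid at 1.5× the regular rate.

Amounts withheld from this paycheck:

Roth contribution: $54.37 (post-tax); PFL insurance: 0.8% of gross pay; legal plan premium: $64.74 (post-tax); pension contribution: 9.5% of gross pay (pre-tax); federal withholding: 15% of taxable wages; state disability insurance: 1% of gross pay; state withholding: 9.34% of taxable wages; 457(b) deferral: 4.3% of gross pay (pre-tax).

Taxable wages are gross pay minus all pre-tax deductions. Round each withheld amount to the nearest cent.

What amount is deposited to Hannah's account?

Regular pay: 35 × $17.22 = $602.70
Overtime pay: 7 × $17.22 × 1.5 = $180.81
Gross pay = $602.70 + $180.81 = $783.51
457(b) deferral: $783.51 × 0.043 = $33.69
Pension contribution: $783.51 × 0.095 = $74.43
Pre-tax total = $33.69 + $74.43 = $108.12
Taxable wages = $783.51 − $108.12 = $675.39
State withholding: $675.39 × 0.0934 = $63.08
Federal withholding: $675.39 × 0.15 = $101.31
State disability insurance: $783.51 × 0.01 = $7.84
PFL insurance: $783.51 × 0.008 = $6.27
Legal plan premium: $64.74
Roth contribution: $54.37
Total deductions = $33.69 + $74.43 + $63.08 + $101.31 + $7.84 + $6.27 + $64.74 + $54.37 = $405.73
Net pay = $783.51 − $405.73 = $377.78

$377.78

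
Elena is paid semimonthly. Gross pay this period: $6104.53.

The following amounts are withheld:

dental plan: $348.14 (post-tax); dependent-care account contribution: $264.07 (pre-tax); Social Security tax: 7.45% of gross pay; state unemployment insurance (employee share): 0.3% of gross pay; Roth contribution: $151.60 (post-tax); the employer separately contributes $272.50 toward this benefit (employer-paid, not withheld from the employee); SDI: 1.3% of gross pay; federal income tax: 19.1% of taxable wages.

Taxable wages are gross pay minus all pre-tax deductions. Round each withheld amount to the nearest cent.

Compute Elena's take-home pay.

Dependent-care account contribution: $264.07
Taxable wages = $6104.53 − $264.07 = $5840.46
Federal income tax: $5840.46 × 0.191 = $1115.53
SDI: $6104.53 × 0.013 = $79.36
State unemployment insurance (employee share): $6104.53 × 0.003 = $18.31
Social Security tax: $6104.53 × 0.0745 = $454.79
Dental plan: $348.14
Roth contribution: $151.60
(Employer's $272.50 toward Roth contribution is not withheld from the employee.)
Total deductions = $264.07 + $1115.53 + $79.36 + $18.31 + $454.79 + $348.14 + $151.60 = $2431.80
Net pay = $6104.53 − $2431.80 = $3672.73

$3672.73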